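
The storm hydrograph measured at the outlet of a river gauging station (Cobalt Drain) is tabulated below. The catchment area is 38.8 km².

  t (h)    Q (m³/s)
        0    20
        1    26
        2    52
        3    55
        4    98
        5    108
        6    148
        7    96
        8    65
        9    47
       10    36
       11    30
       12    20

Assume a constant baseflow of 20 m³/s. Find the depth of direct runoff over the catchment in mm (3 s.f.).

Direct runoff: 0.0, 6.0, 32.0, 35.0, 78.0, 88.0, 128.0, 76.0, 45.0, 27.0, 16.0, 10.0, 0.0 m³/s; ΣQ_DR = 541.0 m³/s.
V = ΣQ_DR · Δt = 541.0 × 3600 s = 1.948 × 10^6 m³.
Over A = 38.8 km², depth = V / A = 50.2 mm.

d ≈ 50.2 mm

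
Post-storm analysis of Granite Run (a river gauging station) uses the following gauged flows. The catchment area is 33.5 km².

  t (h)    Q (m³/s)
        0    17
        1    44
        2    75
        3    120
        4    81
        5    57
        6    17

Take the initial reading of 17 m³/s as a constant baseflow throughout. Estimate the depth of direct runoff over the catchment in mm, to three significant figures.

Direct runoff: 0.0, 27.0, 58.0, 103.0, 64.0, 40.0, 0.0 m³/s; ΣQ_DR = 292.0 m³/s.
V = ΣQ_DR · Δt = 292.0 × 3600 s = 1.051 × 10^6 m³.
Over A = 33.5 km², depth = V / A = 31.4 mm.

d ≈ 31.4 mm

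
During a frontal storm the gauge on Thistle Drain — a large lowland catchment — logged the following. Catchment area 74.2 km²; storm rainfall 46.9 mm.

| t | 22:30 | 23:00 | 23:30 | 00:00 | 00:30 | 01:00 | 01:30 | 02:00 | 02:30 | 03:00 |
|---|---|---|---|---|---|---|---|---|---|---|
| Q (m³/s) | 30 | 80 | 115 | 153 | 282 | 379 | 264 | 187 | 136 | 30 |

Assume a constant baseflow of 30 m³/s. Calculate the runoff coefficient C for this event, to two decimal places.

ΣQ_DR = 1356 m³/s; V = ΣQ_DR·Δt = 2.441 × 10^6 m³.
Runoff depth d = V / A = 32.89 mm.
C = d / P = 32.89 / 46.9 = 0.70.

C ≈ 0.70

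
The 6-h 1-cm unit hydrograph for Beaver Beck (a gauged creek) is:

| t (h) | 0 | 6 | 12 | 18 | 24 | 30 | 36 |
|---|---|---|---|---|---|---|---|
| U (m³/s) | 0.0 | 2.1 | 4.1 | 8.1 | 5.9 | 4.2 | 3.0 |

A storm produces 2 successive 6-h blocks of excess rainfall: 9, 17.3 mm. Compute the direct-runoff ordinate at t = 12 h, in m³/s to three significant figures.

By discrete convolution, Q_j = Σ (P_i / 10 mm) · U_{j−i}.
At t = 12 h (j=2): Q = (9/10)·4.1 + (17.3/10)·2.1 = 7.32 m³/s.

Q ≈ 7.32 m³/s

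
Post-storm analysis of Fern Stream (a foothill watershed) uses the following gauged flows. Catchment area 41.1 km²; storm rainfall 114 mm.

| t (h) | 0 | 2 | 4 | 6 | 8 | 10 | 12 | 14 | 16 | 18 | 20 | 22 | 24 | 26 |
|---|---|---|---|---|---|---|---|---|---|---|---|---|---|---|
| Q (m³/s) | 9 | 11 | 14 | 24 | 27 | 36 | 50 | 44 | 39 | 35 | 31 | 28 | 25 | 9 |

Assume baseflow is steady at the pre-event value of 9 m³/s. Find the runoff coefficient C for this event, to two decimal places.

C ≈ 0.39

ΣQ_DR = 256.0 m³/s; V = ΣQ_DR·Δt = 1.843 × 10^6 m³.
Runoff depth d = V / A = 44.85 mm.
C = d / P = 44.85 / 114 = 0.39.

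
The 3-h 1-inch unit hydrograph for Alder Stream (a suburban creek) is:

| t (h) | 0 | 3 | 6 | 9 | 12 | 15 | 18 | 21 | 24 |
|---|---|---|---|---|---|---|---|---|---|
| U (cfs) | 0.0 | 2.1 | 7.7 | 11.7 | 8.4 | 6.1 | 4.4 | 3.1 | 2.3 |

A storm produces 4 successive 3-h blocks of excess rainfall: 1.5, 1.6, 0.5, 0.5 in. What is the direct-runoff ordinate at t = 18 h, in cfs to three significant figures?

By discrete convolution, Q_j = Σ (P_i / 1 in) · U_{j−i}.
At t = 18 h (j=6): Q = (1.5/1)·4.4 + (1.6/1)·6.1 + (0.5/1)·8.4 + (0.5/1)·11.7 = 26.4 cfs.

Q ≈ 26.4 cfs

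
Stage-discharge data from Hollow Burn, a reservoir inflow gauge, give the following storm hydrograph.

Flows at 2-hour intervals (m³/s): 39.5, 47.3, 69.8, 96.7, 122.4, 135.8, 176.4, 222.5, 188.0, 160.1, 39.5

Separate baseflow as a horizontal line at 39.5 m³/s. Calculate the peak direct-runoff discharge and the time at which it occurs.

Q_p = 183.0 m³/s at t = 14 h

Subtracting baseflow gives direct-runoff ordinates: 0.0, 7.8, 30.3, 57.2, 82.9, 96.3, 136.9, 183.0, 148.5, 120.6, 0.0 m³/s.
The maximum is 183.0 m³/s, occurring at the reading for t = 14 h.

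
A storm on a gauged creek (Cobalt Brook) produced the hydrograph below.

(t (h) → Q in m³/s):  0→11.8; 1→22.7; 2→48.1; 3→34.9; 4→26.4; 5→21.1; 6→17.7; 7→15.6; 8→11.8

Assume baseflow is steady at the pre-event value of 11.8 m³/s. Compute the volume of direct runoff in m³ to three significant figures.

V ≈ 3.74 × 10^5 m³

Direct-runoff ordinates (Q − Q_b): 0.0, 10.9, 36.3, 23.1, 14.6, 9.3, 5.9, 3.8, 0.0 m³/s.
ΣQ_DR = 103.9 m³/s.
With Δt = 1 h = 3600 s, V = ΣQ_DR · Δt = 103.9 × 3600 = 3.74 × 10^5 m³.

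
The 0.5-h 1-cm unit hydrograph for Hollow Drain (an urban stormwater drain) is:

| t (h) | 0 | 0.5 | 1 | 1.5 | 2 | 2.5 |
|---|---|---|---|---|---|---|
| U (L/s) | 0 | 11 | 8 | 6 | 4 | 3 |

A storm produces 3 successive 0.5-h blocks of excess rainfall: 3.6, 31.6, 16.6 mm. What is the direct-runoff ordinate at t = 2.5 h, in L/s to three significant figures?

Q ≈ 23.7 L/s

By discrete convolution, Q_j = Σ (P_i / 10 mm) · U_{j−i}.
At t = 2.5 h (j=5): Q = (3.6/10)·3 + (31.6/10)·4 + (16.6/10)·6 = 23.7 L/s.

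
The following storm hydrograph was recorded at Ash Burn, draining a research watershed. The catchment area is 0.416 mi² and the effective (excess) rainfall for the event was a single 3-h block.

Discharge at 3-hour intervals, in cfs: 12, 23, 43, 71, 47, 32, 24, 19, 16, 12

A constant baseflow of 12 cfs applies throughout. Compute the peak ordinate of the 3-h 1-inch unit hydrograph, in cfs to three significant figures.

U_p ≈ 29.5 cfs

Direct runoff: 0.0, 11.0, 31.0, 59.0, 35.0, 20.0, 12.0, 7.0, 4.0, 0.0 cfs; ΣQ_DR = 179.0 cfs, peak = 59.0 cfs.
Runoff depth d = ΣQ_DR·Δt / A = 179.0 × 10800 / (0.416 mi²) = 2.000 in.
The 1-inch UH is the DRH scaled by (1 in)/d, so U_p = 59.0 × 1/2.000 = 29.5 cfs.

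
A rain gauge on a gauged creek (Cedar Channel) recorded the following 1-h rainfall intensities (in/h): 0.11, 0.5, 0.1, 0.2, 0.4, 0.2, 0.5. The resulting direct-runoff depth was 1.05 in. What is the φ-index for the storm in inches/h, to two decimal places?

φ ≈ 0.15 in/h

Only the 5 blocks with intensity above φ contribute runoff: 0.5, 0.2, 0.4, 0.2, 0.5 in/h.
Σ(I−φ)·Δt = d  ⇒  (0.5+0.2+0.4+0.2+0.5 − 5φ)·1 = 1.05
φ = (1.800 − 1.05/1) / 5 = 0.15 in/h.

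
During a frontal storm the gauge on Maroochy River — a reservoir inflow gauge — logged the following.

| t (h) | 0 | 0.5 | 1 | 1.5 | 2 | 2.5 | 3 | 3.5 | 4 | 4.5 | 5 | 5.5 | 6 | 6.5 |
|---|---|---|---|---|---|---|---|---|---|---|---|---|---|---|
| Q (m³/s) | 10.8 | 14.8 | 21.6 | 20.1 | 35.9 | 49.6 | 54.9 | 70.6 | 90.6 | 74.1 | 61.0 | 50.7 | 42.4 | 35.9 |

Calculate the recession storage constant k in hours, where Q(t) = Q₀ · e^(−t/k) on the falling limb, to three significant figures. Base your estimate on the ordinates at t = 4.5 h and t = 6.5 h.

k ≈ 2.76 h

On the falling limb, Q drops from 74.1 to 35.9 m³/s between t = 4.5 h and t = 6.5 h (Δt = 2 h).
k = −Δt / ln(Q₂/Q₁) = −2 / ln(35.9/74.1) = 2.76 h.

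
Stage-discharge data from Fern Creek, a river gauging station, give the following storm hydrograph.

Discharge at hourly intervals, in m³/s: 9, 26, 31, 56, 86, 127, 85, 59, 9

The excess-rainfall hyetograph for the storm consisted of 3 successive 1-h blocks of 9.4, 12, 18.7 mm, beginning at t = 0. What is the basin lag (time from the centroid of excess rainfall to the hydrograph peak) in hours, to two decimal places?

Centroid of excess rainfall: t_c = Σ P_i·t̄_i / ΣP_i = 1.7319 h (block centres at 0.5, 1.5, 2.5 h).
Hydrograph peak occurs at t = 5 h, so basin lag t_L = 5 − 1.7319 = 3.27 h.

t_L ≈ 3.27 h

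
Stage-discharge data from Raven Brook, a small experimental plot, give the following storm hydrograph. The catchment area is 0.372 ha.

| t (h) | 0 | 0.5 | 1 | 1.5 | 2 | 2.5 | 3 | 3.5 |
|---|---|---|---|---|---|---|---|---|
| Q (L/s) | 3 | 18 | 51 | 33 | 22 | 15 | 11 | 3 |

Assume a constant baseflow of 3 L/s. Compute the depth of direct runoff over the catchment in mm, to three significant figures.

d ≈ 63.9 mm

Direct runoff: 0.0, 15.0, 48.0, 30.0, 19.0, 12.0, 8.0, 0.0 L/s; ΣQ_DR = 132.0 L/s.
V = ΣQ_DR · Δt = 132.0 × 1800 s = 2.376 × 10^5 L.
Over A = 0.372 ha, depth = V / A = 63.9 mm.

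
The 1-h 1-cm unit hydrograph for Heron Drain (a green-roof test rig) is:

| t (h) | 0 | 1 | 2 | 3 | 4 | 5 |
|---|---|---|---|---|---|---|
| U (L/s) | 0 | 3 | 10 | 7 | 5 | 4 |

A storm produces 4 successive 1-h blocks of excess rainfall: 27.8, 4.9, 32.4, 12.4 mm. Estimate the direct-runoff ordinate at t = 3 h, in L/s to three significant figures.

By discrete convolution, Q_j = Σ (P_i / 10 mm) · U_{j−i}.
At t = 3 h (j=3): Q = (27.8/10)·7 + (4.9/10)·10 + (32.4/10)·3 + (12.4/10)·0 = 34.1 L/s.

Q ≈ 34.1 L/s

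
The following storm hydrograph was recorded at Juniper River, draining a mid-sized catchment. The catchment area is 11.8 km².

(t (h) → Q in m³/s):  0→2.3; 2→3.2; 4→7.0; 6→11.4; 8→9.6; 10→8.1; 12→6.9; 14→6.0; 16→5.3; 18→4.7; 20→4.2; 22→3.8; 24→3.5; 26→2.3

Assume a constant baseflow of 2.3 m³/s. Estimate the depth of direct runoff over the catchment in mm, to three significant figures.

Direct runoff: 0.0, 0.9, 4.7, 9.1, 7.3, 5.8, 4.6, 3.7, 3.0, 2.4, 1.9, 1.5, 1.2, 0.0 m³/s; ΣQ_DR = 46.10 m³/s.
V = ΣQ_DR · Δt = 46.10 × 7200 s = 3.319 × 10^5 m³.
Over A = 11.8 km², depth = V / A = 28.1 mm.

d ≈ 28.1 mm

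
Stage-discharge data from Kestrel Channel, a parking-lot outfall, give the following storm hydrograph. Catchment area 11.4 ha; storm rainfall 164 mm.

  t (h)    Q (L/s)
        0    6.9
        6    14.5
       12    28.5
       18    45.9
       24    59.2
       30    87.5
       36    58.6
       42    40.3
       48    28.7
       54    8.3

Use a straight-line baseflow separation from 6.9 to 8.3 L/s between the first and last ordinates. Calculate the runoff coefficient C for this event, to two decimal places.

ΣQ_DR = 302.4 L/s; V = ΣQ_DR·Δt = 6.532 × 10^6 L.
Runoff depth d = V / A = 57.30 mm.
C = d / P = 57.30 / 164 = 0.35.

C ≈ 0.35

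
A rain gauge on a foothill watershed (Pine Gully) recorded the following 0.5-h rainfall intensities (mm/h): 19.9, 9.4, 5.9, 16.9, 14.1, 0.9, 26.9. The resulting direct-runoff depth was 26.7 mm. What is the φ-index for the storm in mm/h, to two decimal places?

Only the 5 blocks with intensity above φ contribute runoff: 19.9, 9.4, 16.9, 14.1, 26.9 mm/h.
Σ(I−φ)·Δt = d  ⇒  (19.9+9.4+16.9+14.1+26.9 − 5φ)·0.5 = 26.7
φ = (87.20 − 26.7/0.5) / 5 = 6.76 mm/h.

φ ≈ 6.76 mm/h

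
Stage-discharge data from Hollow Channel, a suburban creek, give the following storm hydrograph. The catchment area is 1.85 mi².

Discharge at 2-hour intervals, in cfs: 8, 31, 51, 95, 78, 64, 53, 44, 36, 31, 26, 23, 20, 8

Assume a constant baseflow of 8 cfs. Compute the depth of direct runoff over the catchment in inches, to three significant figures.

d ≈ 0.764 in

Direct runoff: 0.0, 23.0, 43.0, 87.0, 70.0, 56.0, 45.0, 36.0, 28.0, 23.0, 18.0, 15.0, 12.0, 0.0 cfs; ΣQ_DR = 456.0 cfs.
V = ΣQ_DR · Δt = 456.0 × 7200 s = 3.283 × 10^6 ft³.
Over A = 1.85 mi², depth = V / A = 0.764 in.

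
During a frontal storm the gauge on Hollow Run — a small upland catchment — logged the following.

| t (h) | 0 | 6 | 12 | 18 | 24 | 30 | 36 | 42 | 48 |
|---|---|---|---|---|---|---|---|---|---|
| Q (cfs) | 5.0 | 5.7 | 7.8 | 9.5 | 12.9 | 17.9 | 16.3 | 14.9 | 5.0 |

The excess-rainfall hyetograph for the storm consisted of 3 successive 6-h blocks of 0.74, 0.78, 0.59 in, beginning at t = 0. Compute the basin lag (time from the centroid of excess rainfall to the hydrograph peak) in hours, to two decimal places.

Centroid of excess rainfall: t_c = Σ P_i·t̄_i / ΣP_i = 8.5735 h (block centres at 3, 9, 15 h).
Hydrograph peak occurs at t = 30 h, so basin lag t_L = 30 − 8.5735 = 21.43 h.

t_L ≈ 21.43 h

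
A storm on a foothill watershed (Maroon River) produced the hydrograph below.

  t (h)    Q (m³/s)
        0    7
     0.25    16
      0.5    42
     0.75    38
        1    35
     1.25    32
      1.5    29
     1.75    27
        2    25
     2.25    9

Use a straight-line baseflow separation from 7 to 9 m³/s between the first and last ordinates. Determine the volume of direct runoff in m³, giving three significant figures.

V ≈ 1.62 × 10^5 m³

Direct-runoff ordinates (Q − Q_b): 0.00, 8.78, 34.56, 30.33, 27.11, 23.89, 20.67, 18.44, 16.22, 0.00 m³/s.
ΣQ_DR = 180.0 m³/s.
With Δt = 0.25 h = 900 s, V = ΣQ_DR · Δt = 180.0 × 900 = 1.62 × 10^5 m³.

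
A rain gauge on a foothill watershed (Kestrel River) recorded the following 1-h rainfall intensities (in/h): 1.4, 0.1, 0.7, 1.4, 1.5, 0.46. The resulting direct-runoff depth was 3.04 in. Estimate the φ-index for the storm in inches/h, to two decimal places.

φ ≈ 0.49 in/h

Only the 4 blocks with intensity above φ contribute runoff: 1.4, 0.7, 1.4, 1.5 in/h.
Σ(I−φ)·Δt = d  ⇒  (1.4+0.7+1.4+1.5 − 4φ)·1 = 3.04
φ = (5.000 − 3.04/1) / 4 = 0.49 in/h.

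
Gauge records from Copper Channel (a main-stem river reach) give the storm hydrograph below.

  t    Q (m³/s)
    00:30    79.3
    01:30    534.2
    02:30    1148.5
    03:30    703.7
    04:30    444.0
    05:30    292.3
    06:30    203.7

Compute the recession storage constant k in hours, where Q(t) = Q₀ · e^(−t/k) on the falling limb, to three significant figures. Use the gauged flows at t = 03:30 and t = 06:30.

k ≈ 2.42 h

On the falling limb, Q drops from 703.7 to 203.7 m³/s between t = 03:30 and t = 06:30 (Δt = 3 h).
k = −Δt / ln(Q₂/Q₁) = −3 / ln(203.7/703.7) = 2.42 h.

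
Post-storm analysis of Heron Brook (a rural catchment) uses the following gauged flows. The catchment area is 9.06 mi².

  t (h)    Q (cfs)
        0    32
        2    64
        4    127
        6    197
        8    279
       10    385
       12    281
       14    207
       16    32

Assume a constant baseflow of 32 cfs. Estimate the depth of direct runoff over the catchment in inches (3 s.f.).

Direct runoff: 0.0, 32.0, 95.0, 165.0, 247.0, 353.0, 249.0, 175.0, 0.0 cfs; ΣQ_DR = 1316 cfs.
V = ΣQ_DR · Δt = 1316 × 7200 s = 9.475 × 10^6 ft³.
Over A = 9.06 mi², depth = V / A = 0.450 in.

d ≈ 0.450 in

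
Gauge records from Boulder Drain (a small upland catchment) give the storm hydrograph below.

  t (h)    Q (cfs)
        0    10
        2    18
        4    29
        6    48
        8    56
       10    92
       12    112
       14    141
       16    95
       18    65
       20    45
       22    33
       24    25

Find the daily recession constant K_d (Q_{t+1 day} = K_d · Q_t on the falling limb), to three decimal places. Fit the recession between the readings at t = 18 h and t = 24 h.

Between t = 18 h and t = 24 h the flow falls from 65 to 25 cfs over 3×2 h = 6 h.
Per-interval ratio K = (25/65)^(1/3) = 0.7272; K_d = K^(24/2) = 0.022.

K_d ≈ 0.022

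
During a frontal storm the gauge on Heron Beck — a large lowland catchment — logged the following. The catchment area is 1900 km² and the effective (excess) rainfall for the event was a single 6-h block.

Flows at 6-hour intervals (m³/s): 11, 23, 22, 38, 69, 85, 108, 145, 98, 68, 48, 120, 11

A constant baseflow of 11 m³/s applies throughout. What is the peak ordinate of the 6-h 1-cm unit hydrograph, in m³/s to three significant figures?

U_p ≈ 168 m³/s

Direct runoff: 0.0, 12.0, 11.0, 27.0, 58.0, 74.0, 97.0, 134.0, 87.0, 57.0, 37.0, 109.0, 0.0 m³/s; ΣQ_DR = 703.0 m³/s, peak = 134.0 m³/s.
Runoff depth d = ΣQ_DR·Δt / A = 703.0 × 21600 / (1900 km²) = 7.992 mm.
The 1-cm UH is the DRH scaled by (10 mm)/d, so U_p = 134.0 × 10/7.992 = 168 m³/s.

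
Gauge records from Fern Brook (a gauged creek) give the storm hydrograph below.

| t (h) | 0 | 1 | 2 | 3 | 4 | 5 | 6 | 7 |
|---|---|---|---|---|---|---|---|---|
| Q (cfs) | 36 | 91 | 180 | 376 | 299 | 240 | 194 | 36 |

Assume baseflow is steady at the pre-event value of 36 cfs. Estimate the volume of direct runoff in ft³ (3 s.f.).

Direct-runoff ordinates (Q − Q_b): 0.0, 55.0, 144.0, 340.0, 263.0, 204.0, 158.0, 0.0 cfs.
ΣQ_DR = 1164 cfs.
With Δt = 1 h = 3600 s, V = ΣQ_DR · Δt = 1164 × 3600 = 4.19 × 10^6 ft³.

V ≈ 4.19 × 10^6 ft³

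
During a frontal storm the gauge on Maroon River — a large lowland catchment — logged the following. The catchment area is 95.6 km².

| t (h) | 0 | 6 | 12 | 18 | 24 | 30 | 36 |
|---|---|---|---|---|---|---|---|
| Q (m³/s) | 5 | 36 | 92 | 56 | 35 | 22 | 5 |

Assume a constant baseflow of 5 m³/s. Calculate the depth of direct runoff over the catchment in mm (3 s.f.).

d ≈ 48.8 mm

Direct runoff: 0.0, 31.0, 87.0, 51.0, 30.0, 17.0, 0.0 m³/s; ΣQ_DR = 216.0 m³/s.
V = ΣQ_DR · Δt = 216.0 × 21600 s = 4.666 × 10^6 m³.
Over A = 95.6 km², depth = V / A = 48.8 mm.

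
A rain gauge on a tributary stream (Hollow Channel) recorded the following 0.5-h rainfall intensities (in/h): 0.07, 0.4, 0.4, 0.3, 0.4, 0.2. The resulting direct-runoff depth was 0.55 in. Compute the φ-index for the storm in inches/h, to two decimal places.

Only the 5 blocks with intensity above φ contribute runoff: 0.4, 0.4, 0.3, 0.4, 0.2 in/h.
Σ(I−φ)·Δt = d  ⇒  (0.4+0.4+0.3+0.4+0.2 − 5φ)·0.5 = 0.55
φ = (1.700 − 0.55/0.5) / 5 = 0.12 in/h.

φ ≈ 0.12 in/h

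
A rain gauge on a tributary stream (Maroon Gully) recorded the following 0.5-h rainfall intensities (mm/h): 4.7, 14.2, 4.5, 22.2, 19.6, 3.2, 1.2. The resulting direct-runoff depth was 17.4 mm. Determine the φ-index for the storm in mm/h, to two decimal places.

Only the 3 blocks with intensity above φ contribute runoff: 14.2, 22.2, 19.6 mm/h.
Σ(I−φ)·Δt = d  ⇒  (14.2+22.2+19.6 − 3φ)·0.5 = 17.4
φ = (56.00 − 17.4/0.5) / 3 = 7.07 mm/h.

φ ≈ 7.07 mm/h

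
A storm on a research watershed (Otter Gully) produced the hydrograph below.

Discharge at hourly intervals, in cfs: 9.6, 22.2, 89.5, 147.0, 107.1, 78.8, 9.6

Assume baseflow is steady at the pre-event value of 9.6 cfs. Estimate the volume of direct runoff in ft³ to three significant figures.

Direct-runoff ordinates (Q − Q_b): 0.0, 12.6, 79.9, 137.4, 97.5, 69.2, 0.0 cfs.
ΣQ_DR = 396.6 cfs.
With Δt = 1 h = 3600 s, V = ΣQ_DR · Δt = 396.6 × 3600 = 1.43 × 10^6 ft³.

V ≈ 1.43 × 10^6 ft³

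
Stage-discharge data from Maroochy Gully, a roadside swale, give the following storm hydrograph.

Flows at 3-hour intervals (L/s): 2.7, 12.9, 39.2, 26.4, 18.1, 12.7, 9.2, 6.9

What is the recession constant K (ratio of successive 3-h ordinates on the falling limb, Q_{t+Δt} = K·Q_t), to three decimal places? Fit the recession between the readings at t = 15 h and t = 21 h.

K ≈ 0.737

Using the recession-limb readings at t = 15 h and t = 21 h: Q falls from 12.7 to 6.9 L/s over 2 intervals.
K = (Q₂/Q₁)^(1/2) = (6.9/12.7)^(1/2) = 0.737.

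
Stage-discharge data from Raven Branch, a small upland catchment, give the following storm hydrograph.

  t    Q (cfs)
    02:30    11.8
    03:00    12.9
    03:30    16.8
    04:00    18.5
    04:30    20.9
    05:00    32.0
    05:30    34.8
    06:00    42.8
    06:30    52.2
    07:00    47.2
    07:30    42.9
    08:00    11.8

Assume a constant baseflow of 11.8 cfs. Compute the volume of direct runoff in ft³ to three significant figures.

Direct-runoff ordinates (Q − Q_b): 0.0, 1.1, 5.0, 6.7, 9.1, 20.2, 23.0, 31.0, 40.4, 35.4, 31.1, 0.0 cfs.
ΣQ_DR = 203.0 cfs.
With Δt = 0.5 h = 1800 s, V = ΣQ_DR · Δt = 203.0 × 1800 = 3.65 × 10^5 ft³.

V ≈ 3.65 × 10^5 ft³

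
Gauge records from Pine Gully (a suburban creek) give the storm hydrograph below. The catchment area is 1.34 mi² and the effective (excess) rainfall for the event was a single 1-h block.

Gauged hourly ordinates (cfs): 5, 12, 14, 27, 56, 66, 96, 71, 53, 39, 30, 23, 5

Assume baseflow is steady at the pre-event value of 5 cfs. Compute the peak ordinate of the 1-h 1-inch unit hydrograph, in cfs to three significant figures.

U_p ≈ 182 cfs

Direct runoff: 0.0, 7.0, 9.0, 22.0, 51.0, 61.0, 91.0, 66.0, 48.0, 34.0, 25.0, 18.0, 0.0 cfs; ΣQ_DR = 432.0 cfs, peak = 91.0 cfs.
Runoff depth d = ΣQ_DR·Δt / A = 432.0 × 3600 / (1.34 mi²) = 0.4996 in.
The 1-inch UH is the DRH scaled by (1 in)/d, so U_p = 91.0 × 1/0.4996 = 182 cfs.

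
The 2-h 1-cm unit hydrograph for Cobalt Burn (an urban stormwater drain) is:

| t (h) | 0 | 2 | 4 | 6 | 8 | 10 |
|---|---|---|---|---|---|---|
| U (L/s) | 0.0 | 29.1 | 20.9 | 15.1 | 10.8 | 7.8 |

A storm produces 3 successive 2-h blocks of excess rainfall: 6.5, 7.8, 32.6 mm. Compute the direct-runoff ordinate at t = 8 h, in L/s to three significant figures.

By discrete convolution, Q_j = Σ (P_i / 10 mm) · U_{j−i}.
At t = 8 h (j=4): Q = (6.5/10)·10.8 + (7.8/10)·15.1 + (32.6/10)·20.9 = 86.9 L/s.

Q ≈ 86.9 L/s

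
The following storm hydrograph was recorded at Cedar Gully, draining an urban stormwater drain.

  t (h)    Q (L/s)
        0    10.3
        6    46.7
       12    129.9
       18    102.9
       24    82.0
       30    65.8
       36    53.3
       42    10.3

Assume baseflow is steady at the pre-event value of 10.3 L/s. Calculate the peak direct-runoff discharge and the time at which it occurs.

Subtracting baseflow gives direct-runoff ordinates: 0.0, 36.4, 119.6, 92.6, 71.7, 55.5, 43.0, 0.0 L/s.
The maximum is 119.6 L/s, occurring at the reading for t = 12 h.

Q_p = 119.6 L/s at t = 12 h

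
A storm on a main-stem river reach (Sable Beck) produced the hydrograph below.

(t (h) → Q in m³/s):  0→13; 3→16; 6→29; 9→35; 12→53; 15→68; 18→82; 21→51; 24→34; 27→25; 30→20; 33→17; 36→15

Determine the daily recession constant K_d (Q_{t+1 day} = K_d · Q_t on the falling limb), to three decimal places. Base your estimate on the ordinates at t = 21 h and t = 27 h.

Between t = 21 h and t = 27 h the flow falls from 51 to 25 m³/s over 2×3 h = 6 h.
Per-interval ratio K = (25/51)^(1/2) = 0.7001; K_d = K^(24/3) = 0.058.

K_d ≈ 0.058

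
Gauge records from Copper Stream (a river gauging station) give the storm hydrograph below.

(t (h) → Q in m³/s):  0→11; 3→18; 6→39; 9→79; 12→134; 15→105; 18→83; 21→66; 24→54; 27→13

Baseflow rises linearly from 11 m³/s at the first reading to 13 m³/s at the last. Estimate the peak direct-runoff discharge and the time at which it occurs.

Subtracting baseflow gives direct-runoff ordinates: 0.00, 6.78, 27.56, 67.33, 122.11, 92.89, 70.67, 53.44, 41.22, 0.00 m³/s.
The maximum is 122.11 m³/s, occurring at the reading for t = 12 h.

Q_p = 122.11 m³/s at t = 12 h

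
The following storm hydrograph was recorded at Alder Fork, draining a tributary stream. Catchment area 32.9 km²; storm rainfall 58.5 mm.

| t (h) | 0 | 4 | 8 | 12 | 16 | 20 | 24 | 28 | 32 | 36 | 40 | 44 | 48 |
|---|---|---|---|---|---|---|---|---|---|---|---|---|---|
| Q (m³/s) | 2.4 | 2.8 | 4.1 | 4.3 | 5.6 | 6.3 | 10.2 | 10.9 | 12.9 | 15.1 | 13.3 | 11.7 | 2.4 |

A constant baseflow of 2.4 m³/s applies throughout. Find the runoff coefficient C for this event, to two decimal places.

ΣQ_DR = 70.80 m³/s; V = ΣQ_DR·Δt = 1.020 × 10^6 m³.
Runoff depth d = V / A = 30.99 mm.
C = d / P = 30.99 / 58.5 = 0.53.

C ≈ 0.53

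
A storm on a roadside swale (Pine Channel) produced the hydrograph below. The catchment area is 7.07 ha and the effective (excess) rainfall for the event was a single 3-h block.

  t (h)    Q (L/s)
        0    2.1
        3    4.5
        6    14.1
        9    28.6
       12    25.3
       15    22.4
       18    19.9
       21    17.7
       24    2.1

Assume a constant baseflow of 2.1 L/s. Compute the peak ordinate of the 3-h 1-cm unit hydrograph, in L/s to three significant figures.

Direct runoff: 0.0, 2.4, 12.0, 26.5, 23.2, 20.3, 17.8, 15.6, 0.0 L/s; ΣQ_DR = 117.8 L/s, peak = 26.5 L/s.
Runoff depth d = ΣQ_DR·Δt / A = 117.8 × 10800 / (7.07 ha) = 17.99 mm.
The 1-cm UH is the DRH scaled by (10 mm)/d, so U_p = 26.5 × 10/17.99 = 14.7 L/s.

U_p ≈ 14.7 L/s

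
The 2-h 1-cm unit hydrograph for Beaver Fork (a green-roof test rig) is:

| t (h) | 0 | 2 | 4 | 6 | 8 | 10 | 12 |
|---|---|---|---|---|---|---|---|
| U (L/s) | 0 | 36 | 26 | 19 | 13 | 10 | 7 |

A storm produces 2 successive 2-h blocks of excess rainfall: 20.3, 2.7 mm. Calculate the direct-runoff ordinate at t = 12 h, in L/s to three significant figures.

Q ≈ 16.9 L/s

By discrete convolution, Q_j = Σ (P_i / 10 mm) · U_{j−i}.
At t = 12 h (j=6): Q = (20.3/10)·7 + (2.7/10)·10 = 16.9 L/s.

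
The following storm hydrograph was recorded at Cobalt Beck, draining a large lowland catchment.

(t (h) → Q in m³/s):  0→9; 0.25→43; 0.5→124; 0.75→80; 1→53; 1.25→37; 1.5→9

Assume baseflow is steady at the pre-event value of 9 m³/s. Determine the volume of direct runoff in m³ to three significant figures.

Direct-runoff ordinates (Q − Q_b): 0.0, 34.0, 115.0, 71.0, 44.0, 28.0, 0.0 m³/s.
ΣQ_DR = 292.0 m³/s.
With Δt = 0.25 h = 900 s, V = ΣQ_DR · Δt = 292.0 × 900 = 2.63 × 10^5 m³.

V ≈ 2.63 × 10^5 m³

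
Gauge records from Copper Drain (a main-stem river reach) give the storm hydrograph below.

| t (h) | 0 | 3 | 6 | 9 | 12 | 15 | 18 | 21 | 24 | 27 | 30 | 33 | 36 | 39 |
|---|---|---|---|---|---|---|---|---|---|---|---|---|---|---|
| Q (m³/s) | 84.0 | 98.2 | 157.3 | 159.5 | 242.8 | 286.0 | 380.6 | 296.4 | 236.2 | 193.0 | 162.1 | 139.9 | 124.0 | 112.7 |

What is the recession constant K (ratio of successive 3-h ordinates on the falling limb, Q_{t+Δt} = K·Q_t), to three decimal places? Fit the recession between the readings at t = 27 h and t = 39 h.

Using the recession-limb readings at t = 27 h and t = 39 h: Q falls from 193.0 to 112.7 m³/s over 4 intervals.
K = (Q₂/Q₁)^(1/4) = (112.7/193.0)^(1/4) = 0.874.

K ≈ 0.874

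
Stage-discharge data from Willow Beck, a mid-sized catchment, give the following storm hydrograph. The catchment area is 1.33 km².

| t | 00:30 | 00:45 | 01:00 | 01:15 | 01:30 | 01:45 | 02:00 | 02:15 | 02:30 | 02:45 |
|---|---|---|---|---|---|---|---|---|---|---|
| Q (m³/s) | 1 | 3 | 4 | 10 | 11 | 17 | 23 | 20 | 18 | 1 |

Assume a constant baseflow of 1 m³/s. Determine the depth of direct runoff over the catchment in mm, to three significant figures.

Direct runoff: 0.0, 2.0, 3.0, 9.0, 10.0, 16.0, 22.0, 19.0, 17.0, 0.0 m³/s; ΣQ_DR = 98.00 m³/s.
V = ΣQ_DR · Δt = 98.00 × 900 s = 88200 m³.
Over A = 1.33 km², depth = V / A = 66.3 mm.

d ≈ 66.3 mm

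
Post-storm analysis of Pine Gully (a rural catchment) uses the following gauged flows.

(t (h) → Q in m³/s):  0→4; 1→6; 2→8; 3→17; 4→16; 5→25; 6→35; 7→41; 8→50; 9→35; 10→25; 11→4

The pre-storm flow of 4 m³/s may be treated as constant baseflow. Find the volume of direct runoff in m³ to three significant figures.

Direct-runoff ordinates (Q − Q_b): 0.0, 2.0, 4.0, 13.0, 12.0, 21.0, 31.0, 37.0, 46.0, 31.0, 21.0, 0.0 m³/s.
ΣQ_DR = 218.0 m³/s.
With Δt = 1 h = 3600 s, V = ΣQ_DR · Δt = 218.0 × 3600 = 7.85 × 10^5 m³.

V ≈ 7.85 × 10^5 m³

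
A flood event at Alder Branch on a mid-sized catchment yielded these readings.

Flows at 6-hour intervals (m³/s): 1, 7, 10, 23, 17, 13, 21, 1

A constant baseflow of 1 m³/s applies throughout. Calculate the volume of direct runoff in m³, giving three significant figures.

Direct-runoff ordinates (Q − Q_b): 0.0, 6.0, 9.0, 22.0, 16.0, 12.0, 20.0, 0.0 m³/s.
ΣQ_DR = 85.00 m³/s.
With Δt = 6 h = 21600 s, V = ΣQ_DR · Δt = 85.00 × 21600 = 1.84 × 10^6 m³.

V ≈ 1.84 × 10^6 m³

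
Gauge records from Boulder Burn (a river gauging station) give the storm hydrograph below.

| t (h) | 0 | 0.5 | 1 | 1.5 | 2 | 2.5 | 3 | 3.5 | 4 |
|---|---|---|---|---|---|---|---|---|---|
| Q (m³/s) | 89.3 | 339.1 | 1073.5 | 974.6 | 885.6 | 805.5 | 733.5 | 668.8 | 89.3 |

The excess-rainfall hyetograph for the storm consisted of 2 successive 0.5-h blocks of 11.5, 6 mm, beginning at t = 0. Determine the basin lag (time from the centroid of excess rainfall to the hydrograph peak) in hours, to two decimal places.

t_L ≈ 0.58 h

Centroid of excess rainfall: t_c = Σ P_i·t̄_i / ΣP_i = 0.4214 h (block centres at 0.25, 0.75 h).
Hydrograph peak occurs at t = 1 h, so basin lag t_L = 1 − 0.4214 = 0.58 h.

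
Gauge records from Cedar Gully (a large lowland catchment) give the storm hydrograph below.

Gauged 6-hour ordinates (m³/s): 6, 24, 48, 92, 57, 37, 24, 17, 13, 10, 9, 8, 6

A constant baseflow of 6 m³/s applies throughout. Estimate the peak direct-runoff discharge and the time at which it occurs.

Subtracting baseflow gives direct-runoff ordinates: 0.0, 18.0, 42.0, 86.0, 51.0, 31.0, 18.0, 11.0, 7.0, 4.0, 3.0, 2.0, 0.0 m³/s.
The maximum is 86.0 m³/s, occurring at the reading for t = 18 h.

Q_p = 86.0 m³/s at t = 18 h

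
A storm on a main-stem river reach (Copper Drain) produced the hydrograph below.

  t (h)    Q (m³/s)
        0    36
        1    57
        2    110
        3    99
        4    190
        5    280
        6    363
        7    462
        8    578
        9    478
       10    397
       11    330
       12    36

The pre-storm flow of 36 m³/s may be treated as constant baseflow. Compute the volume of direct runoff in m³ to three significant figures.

V ≈ 1.06 × 10^7 m³

Direct-runoff ordinates (Q − Q_b): 0.0, 21.0, 74.0, 63.0, 154.0, 244.0, 327.0, 426.0, 542.0, 442.0, 361.0, 294.0, 0.0 m³/s.
ΣQ_DR = 2948 m³/s.
With Δt = 1 h = 3600 s, V = ΣQ_DR · Δt = 2948 × 3600 = 1.06 × 10^7 m³.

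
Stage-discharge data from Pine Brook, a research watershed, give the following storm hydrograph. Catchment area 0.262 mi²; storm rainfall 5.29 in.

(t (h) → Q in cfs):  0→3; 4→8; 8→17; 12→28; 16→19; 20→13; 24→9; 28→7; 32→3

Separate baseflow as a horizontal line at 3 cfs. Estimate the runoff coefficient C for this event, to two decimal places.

C ≈ 0.36

ΣQ_DR = 80.00 cfs; V = ΣQ_DR·Δt = 1.152 × 10^6 ft³.
Runoff depth d = V / A = 1.893 in.
C = d / P = 1.893 / 5.29 = 0.36.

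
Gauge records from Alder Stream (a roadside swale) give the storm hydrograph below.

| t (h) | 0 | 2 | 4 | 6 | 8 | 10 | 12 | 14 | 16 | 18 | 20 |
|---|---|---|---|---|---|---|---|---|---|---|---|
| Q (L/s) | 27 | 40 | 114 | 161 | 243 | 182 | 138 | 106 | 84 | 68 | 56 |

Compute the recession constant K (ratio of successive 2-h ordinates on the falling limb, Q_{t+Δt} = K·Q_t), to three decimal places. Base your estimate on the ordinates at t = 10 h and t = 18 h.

K ≈ 0.782

Using the recession-limb readings at t = 10 h and t = 18 h: Q falls from 182 to 68 L/s over 4 intervals.
K = (Q₂/Q₁)^(1/4) = (68/182)^(1/4) = 0.782.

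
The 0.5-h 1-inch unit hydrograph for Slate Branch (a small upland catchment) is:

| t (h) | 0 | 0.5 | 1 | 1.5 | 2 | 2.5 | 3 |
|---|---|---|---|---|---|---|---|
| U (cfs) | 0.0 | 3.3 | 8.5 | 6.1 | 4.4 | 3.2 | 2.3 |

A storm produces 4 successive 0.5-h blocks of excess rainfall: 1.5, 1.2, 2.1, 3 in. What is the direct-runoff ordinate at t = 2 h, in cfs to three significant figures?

Q ≈ 41.7 cfs

By discrete convolution, Q_j = Σ (P_i / 1 in) · U_{j−i}.
At t = 2 h (j=4): Q = (1.5/1)·4.4 + (1.2/1)·6.1 + (2.1/1)·8.5 + (3/1)·3.3 = 41.7 cfs.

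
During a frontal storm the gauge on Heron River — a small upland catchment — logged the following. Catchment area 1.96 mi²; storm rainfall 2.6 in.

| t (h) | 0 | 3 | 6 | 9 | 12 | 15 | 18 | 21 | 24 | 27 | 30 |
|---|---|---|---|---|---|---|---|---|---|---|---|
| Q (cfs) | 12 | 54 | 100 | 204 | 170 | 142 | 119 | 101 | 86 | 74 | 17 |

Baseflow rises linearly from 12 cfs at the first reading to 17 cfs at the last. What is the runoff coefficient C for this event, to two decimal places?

ΣQ_DR = 919.5 cfs; V = ΣQ_DR·Δt = 9.931 × 10^6 ft³.
Runoff depth d = V / A = 2.181 in.
C = d / P = 2.181 / 2.6 = 0.84.

C ≈ 0.84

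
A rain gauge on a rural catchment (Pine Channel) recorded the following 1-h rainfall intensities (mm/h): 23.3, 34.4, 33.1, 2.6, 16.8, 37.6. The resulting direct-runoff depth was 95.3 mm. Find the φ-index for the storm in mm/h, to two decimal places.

Only the 5 blocks with intensity above φ contribute runoff: 23.3, 34.4, 33.1, 16.8, 37.6 mm/h.
Σ(I−φ)·Δt = d  ⇒  (23.3+34.4+33.1+16.8+37.6 − 5φ)·1 = 95.3
φ = (145.2 − 95.3/1) / 5 = 9.98 mm/h.

φ ≈ 9.98 mm/h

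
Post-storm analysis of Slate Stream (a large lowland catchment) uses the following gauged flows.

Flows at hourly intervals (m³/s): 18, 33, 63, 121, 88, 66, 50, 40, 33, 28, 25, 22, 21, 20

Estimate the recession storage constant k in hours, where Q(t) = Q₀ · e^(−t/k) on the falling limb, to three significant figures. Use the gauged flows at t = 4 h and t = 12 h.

k ≈ 5.58 h

On the falling limb, Q drops from 88 to 21 m³/s between t = 4 h and t = 12 h (Δt = 8 h).
k = −Δt / ln(Q₂/Q₁) = −8 / ln(21/88) = 5.58 h.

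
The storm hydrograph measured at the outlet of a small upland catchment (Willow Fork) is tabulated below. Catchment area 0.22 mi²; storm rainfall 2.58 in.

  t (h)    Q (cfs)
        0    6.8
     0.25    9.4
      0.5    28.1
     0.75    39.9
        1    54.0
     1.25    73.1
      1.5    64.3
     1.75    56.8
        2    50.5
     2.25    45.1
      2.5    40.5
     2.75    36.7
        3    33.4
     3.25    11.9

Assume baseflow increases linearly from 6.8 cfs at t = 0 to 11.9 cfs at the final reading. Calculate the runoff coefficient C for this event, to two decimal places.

ΣQ_DR = 419.6 cfs; V = ΣQ_DR·Δt = 3.776 × 10^5 ft³.
Runoff depth d = V / A = 0.7389 in.
C = d / P = 0.7389 / 2.58 = 0.29.

C ≈ 0.29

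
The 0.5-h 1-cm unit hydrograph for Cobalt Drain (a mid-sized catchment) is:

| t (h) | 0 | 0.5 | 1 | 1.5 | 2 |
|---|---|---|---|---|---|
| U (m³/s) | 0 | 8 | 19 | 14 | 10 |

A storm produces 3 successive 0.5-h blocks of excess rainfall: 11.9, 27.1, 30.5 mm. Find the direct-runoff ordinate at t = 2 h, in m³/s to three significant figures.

Q ≈ 108 m³/s

By discrete convolution, Q_j = Σ (P_i / 10 mm) · U_{j−i}.
At t = 2 h (j=4): Q = (11.9/10)·10 + (27.1/10)·14 + (30.5/10)·19 = 108 m³/s.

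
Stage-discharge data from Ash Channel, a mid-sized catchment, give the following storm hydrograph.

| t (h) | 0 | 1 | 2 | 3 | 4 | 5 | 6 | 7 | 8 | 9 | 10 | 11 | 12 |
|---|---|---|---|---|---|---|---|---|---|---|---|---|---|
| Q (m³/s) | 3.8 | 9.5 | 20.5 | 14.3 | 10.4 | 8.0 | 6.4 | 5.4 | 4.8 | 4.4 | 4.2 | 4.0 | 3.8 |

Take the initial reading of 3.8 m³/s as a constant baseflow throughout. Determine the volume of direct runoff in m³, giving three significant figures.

Direct-runoff ordinates (Q − Q_b): 0.0, 5.7, 16.7, 10.5, 6.6, 4.2, 2.6, 1.6, 1.0, 0.6, 0.4, 0.2, 0.0 m³/s.
ΣQ_DR = 50.10 m³/s.
With Δt = 1 h = 3600 s, V = ΣQ_DR · Δt = 50.10 × 3600 = 1.80 × 10^5 m³.

V ≈ 1.80 × 10^5 m³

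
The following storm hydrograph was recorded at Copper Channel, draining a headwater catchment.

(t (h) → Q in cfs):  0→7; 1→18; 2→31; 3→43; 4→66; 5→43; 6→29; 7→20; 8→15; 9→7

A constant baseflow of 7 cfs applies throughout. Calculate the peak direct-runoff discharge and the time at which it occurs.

Subtracting baseflow gives direct-runoff ordinates: 0.0, 11.0, 24.0, 36.0, 59.0, 36.0, 22.0, 13.0, 8.0, 0.0 cfs.
The maximum is 59.0 cfs, occurring at the reading for t = 4 h.

Q_p = 59.0 cfs at t = 4 h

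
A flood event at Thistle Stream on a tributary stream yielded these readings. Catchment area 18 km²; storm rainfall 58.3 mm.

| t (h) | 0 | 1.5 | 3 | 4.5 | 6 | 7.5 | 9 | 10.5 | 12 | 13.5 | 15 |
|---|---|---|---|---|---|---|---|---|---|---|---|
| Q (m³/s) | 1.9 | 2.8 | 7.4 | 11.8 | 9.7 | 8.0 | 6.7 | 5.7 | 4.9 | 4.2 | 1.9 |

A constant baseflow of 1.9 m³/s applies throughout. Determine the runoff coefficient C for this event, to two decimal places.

C ≈ 0.23

ΣQ_DR = 44.10 m³/s; V = ΣQ_DR·Δt = 2.381 × 10^5 m³.
Runoff depth d = V / A = 13.23 mm.
C = d / P = 13.23 / 58.3 = 0.23.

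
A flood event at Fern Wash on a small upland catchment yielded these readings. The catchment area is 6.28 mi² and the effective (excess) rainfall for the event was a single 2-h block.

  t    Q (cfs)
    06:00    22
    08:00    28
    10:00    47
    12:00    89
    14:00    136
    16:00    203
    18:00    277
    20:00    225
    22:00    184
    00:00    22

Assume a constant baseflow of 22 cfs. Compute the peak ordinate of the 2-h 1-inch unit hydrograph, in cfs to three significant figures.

Direct runoff: 0.0, 6.0, 25.0, 67.0, 114.0, 181.0, 255.0, 203.0, 162.0, 0.0 cfs; ΣQ_DR = 1013 cfs, peak = 255.0 cfs.
Runoff depth d = ΣQ_DR·Δt / A = 1013 × 7200 / (6.28 mi²) = 0.4999 in.
The 1-inch UH is the DRH scaled by (1 in)/d, so U_p = 255.0 × 1/0.4999 = 510 cfs.

U_p ≈ 510 cfs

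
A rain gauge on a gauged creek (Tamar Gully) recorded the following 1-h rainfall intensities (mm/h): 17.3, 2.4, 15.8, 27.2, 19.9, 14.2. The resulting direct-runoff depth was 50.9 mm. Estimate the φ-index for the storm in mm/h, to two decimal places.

Only the 5 blocks with intensity above φ contribute runoff: 17.3, 15.8, 27.2, 19.9, 14.2 mm/h.
Σ(I−φ)·Δt = d  ⇒  (17.3+15.8+27.2+19.9+14.2 − 5φ)·1 = 50.9
φ = (94.40 − 50.9/1) / 5 = 8.70 mm/h.

φ ≈ 8.70 mm/h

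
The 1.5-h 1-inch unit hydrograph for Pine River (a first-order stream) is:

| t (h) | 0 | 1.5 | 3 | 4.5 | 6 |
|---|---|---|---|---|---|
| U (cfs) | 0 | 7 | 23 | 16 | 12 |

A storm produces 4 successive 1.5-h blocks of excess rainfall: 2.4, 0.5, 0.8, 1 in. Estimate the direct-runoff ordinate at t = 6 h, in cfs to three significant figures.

By discrete convolution, Q_j = Σ (P_i / 1 in) · U_{j−i}.
At t = 6 h (j=4): Q = (2.4/1)·12 + (0.5/1)·16 + (0.8/1)·23 + (1/1)·7 = 62.2 cfs.

Q ≈ 62.2 cfs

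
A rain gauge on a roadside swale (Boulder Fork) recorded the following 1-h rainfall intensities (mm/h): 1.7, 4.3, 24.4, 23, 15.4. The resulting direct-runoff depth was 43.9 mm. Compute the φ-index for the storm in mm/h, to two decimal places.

Only the 3 blocks with intensity above φ contribute runoff: 24.4, 23, 15.4 mm/h.
Σ(I−φ)·Δt = d  ⇒  (24.4+23+15.4 − 3φ)·1 = 43.9
φ = (62.80 − 43.9/1) / 3 = 6.30 mm/h.

φ ≈ 6.30 mm/h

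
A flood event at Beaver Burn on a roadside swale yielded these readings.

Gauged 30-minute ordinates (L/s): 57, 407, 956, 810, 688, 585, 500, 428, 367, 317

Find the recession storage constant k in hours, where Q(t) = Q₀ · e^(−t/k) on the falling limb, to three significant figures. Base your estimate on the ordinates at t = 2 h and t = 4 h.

k ≈ 3.18 h

On the falling limb, Q drops from 688 to 367 L/s between t = 2 h and t = 4 h (Δt = 2 h).
k = −Δt / ln(Q₂/Q₁) = −2 / ln(367/688) = 3.18 h.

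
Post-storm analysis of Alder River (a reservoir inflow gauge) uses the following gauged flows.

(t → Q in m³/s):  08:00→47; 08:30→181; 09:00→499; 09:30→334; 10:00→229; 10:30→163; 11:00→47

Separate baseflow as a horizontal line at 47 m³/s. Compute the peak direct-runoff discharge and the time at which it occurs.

Q_p = 452.0 m³/s at t = 09:00

Subtracting baseflow gives direct-runoff ordinates: 0.0, 134.0, 452.0, 287.0, 182.0, 116.0, 0.0 m³/s.
The maximum is 452.0 m³/s, occurring at the reading for t = 09:00.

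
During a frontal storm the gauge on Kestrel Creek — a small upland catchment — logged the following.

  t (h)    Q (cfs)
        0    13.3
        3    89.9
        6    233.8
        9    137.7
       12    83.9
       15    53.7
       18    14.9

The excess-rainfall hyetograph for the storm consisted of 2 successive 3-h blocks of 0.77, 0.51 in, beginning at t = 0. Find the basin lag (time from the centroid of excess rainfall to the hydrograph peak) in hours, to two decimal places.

Centroid of excess rainfall: t_c = Σ P_i·t̄_i / ΣP_i = 2.6953 h (block centres at 1.5, 4.5 h).
Hydrograph peak occurs at t = 6 h, so basin lag t_L = 6 − 2.6953 = 3.30 h.

t_L ≈ 3.30 h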